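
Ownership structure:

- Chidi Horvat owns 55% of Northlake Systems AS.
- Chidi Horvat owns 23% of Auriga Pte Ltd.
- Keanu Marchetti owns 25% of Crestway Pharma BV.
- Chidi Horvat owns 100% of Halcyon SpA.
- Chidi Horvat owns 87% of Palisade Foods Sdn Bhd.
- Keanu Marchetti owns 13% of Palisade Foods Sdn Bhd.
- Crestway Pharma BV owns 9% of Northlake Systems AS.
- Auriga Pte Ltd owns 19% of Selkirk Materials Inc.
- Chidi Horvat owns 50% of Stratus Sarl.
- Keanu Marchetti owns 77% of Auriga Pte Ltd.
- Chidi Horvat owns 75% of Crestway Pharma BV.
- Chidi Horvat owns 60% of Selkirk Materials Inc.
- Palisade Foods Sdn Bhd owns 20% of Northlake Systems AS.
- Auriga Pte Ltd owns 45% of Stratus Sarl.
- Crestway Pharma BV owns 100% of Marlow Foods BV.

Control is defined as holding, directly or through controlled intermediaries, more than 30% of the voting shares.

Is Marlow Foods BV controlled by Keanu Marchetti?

No

Keanu holds 77% of Auriga, so Keanu controls Auriga.
Auriga holds 45% of Stratus, so Keanu controls Stratus.
Neither Keanu nor any entity Keanu controls holds any voting interest in Marlow.
So Keanu does not control Marlow.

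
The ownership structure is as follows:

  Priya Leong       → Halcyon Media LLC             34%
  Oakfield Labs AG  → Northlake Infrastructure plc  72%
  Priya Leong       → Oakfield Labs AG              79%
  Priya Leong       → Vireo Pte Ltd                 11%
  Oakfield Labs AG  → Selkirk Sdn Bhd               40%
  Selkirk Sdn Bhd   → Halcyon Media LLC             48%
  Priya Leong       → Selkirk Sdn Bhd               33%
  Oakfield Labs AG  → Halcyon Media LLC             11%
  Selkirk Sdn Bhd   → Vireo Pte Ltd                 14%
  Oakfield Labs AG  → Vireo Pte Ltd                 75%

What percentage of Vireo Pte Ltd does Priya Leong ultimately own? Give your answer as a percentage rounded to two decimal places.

79.29%

Priya reaches Vireo along 4 paths.
Via Oakfield: 79% × 75% = 59.25%.
Direct stake: 11% = 11%.
Via Selkirk: 33% × 14% = 4.62%.
Via Oakfield → Selkirk: 79% × 40% × 14% = 4.424%.
Total: 59.25% + 11% + 4.62% + 4.424% = 79.294%.
Rounded: 79.29%.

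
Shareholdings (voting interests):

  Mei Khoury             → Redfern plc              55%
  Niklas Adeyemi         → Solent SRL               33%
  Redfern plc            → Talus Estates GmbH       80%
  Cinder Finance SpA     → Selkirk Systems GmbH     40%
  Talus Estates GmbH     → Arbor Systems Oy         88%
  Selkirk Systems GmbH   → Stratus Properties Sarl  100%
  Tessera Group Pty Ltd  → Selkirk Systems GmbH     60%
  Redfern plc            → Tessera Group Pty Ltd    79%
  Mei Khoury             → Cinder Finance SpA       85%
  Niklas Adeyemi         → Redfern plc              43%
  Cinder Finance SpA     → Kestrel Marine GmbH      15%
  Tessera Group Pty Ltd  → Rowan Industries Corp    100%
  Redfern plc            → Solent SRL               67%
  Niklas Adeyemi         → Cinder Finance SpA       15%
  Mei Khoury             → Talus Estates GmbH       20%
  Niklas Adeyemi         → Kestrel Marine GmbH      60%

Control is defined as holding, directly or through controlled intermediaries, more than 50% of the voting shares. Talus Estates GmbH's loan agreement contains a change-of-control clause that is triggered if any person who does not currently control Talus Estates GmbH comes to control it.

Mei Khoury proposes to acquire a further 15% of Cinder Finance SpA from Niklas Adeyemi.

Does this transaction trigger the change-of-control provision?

The purchase adds only to Mei's holdings (Niklas's stake shrinks), so Mei is the only person who could newly come to control Talus.
Mei holds 55% of Redfern, so Mei controls Redfern.
Mei and Redfern together hold 20% + 80% = 100% of Talus, so Mei controls Talus.
So Mei already controls Talus before the transaction.
After the purchase, Mei's direct stake in Cinder rises to 85% + 15% = 100%, and Niklas's stake falls to 0%.
Mei controlled Talus already, so this is not a new person acquiring control; every other person's position is unchanged or reduced.
No new person acquires control, so the clause is not triggered.

No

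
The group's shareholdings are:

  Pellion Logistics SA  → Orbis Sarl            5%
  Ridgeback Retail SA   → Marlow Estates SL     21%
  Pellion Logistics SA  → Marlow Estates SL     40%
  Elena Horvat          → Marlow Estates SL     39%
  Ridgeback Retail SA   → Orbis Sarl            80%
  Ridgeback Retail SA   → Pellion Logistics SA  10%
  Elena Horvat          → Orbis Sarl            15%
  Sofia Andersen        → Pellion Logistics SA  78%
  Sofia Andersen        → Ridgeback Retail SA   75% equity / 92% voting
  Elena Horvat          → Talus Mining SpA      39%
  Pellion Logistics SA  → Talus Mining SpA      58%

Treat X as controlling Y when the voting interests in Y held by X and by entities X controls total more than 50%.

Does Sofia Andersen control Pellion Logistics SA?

Yes

Sofia holds 92% of Ridgeback, so Sofia controls Ridgeback.
Ridgeback and Sofia together hold 10% + 78% = 88% of Pellion, so Sofia controls Pellion.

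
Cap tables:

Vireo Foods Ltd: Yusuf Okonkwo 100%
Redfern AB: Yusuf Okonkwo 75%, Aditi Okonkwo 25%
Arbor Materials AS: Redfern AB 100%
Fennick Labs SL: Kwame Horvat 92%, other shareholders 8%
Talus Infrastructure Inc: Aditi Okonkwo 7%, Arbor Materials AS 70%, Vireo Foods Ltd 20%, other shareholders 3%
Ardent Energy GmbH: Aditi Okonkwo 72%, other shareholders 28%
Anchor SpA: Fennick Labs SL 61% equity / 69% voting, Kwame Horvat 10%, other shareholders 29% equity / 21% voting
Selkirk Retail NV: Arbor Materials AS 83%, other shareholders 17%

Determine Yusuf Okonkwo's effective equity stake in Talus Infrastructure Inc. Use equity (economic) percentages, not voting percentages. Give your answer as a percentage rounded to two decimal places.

72.50%

Yusuf reaches Talus along 2 paths.
Via Redfern → Arbor: 75% × 100% × 70% = 52.5%.
Via Vireo: 100% × 20% = 20%.
Total: 52.5% + 20% = 72.5%.
Rounded: 72.50%.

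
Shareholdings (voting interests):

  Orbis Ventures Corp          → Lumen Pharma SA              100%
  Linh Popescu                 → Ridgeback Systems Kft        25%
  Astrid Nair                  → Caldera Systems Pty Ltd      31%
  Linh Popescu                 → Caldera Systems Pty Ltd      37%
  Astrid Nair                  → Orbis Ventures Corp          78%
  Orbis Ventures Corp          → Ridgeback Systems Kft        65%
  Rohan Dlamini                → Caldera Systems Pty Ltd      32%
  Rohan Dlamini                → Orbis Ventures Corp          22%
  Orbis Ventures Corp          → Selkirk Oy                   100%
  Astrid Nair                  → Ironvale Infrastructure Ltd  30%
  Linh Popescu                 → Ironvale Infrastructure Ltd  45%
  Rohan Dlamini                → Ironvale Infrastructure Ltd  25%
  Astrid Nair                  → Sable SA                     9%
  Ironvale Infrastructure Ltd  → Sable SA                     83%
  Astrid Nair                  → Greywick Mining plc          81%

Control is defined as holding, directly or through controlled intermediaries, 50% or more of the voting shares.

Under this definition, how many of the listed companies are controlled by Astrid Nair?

5

Astrid holds 78% of Orbis, so Astrid controls Orbis.
Orbis holds 100% of Selkirk, so Astrid controls Selkirk.
Orbis holds 65% of Ridgeback, so Astrid controls Ridgeback.
Astrid holds 81% of Greywick, so Astrid controls Greywick.
Orbis holds 100% of Lumen, so Astrid controls Lumen.
No other company's threshold is met.
Astrid controls 5 companies.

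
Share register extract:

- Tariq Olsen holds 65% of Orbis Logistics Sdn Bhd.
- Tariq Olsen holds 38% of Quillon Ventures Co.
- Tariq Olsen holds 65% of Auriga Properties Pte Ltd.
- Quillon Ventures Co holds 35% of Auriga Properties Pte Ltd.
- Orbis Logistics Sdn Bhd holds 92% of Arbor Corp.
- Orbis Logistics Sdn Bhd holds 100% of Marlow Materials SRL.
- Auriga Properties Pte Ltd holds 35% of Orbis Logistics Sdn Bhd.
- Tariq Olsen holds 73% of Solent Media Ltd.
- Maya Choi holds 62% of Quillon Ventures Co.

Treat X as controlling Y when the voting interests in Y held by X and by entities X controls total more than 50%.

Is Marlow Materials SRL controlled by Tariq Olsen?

Yes

Tariq holds 65% of Auriga, so Tariq controls Auriga.
Auriga and Tariq together hold 35% + 65% = 100% of Orbis, so Tariq controls Orbis.
Orbis holds 100% of Marlow, so Tariq controls Marlow.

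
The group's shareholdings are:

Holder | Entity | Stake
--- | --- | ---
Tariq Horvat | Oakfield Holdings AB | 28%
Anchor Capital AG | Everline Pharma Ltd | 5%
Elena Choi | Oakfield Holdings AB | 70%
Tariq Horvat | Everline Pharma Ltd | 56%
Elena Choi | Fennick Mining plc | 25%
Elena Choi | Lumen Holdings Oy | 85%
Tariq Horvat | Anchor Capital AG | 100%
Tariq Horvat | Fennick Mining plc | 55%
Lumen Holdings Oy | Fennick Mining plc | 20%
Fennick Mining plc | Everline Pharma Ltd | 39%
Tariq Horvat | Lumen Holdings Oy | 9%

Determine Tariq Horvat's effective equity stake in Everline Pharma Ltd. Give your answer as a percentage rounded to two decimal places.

83.15%

Tariq reaches Everline along 4 paths.
Via Anchor: 100% × 5% = 5%.
Direct stake: 56% = 56%.
Via Fennick: 55% × 39% = 21.45%.
Via Lumen → Fennick: 9% × 20% × 39% = 0.702%.
Total: 5% + 56% + 21.45% + 0.702% = 83.152%.
Rounded: 83.15%.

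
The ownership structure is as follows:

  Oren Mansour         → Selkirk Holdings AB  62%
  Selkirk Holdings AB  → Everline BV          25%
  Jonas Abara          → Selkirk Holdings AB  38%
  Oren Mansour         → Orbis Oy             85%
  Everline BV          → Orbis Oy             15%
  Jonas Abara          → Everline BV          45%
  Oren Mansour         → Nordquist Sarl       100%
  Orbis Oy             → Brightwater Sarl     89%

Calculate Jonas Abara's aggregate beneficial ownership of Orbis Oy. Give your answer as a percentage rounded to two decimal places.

8.18%

Jonas reaches Orbis along 2 paths.
Via Selkirk → Everline: 38% × 25% × 15% = 1.425%.
Via Everline: 45% × 15% = 6.75%.
Total: 1.425% + 6.75% = 8.175%.
Rounded: 8.18%.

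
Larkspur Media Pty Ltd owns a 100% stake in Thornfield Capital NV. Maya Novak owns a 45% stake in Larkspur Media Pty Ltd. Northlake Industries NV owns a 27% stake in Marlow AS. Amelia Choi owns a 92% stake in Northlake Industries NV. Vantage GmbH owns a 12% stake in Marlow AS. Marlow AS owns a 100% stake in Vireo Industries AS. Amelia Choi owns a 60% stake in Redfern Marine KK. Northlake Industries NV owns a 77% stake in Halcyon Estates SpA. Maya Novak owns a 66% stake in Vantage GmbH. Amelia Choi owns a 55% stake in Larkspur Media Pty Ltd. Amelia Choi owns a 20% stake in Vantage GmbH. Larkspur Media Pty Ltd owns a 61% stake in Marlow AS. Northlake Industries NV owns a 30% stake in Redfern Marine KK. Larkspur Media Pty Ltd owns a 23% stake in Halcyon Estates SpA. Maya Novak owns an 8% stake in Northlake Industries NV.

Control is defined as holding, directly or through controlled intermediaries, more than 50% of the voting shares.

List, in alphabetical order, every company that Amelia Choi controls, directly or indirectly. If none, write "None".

Amelia holds 55% of Larkspur, so Amelia controls Larkspur.
Amelia holds 92% of Northlake, so Amelia controls Northlake.
Larkspur and Northlake together hold 61% + 27% = 88% of Marlow, so Amelia controls Marlow.
Northlake and Larkspur together hold 77% + 23% = 100% of Halcyon, so Amelia controls Halcyon.
Amelia and Northlake together hold 60% + 30% = 90% of Redfern, so Amelia controls Redfern.
Larkspur holds 100% of Thornfield, so Amelia controls Thornfield.
Marlow holds 100% of Vireo, so Amelia controls Vireo.
No other company's threshold is met.

Halcyon Estates SpA, Larkspur Media Pty Ltd, Marlow AS, Northlake Industries NV, Redfern Marine KK, Thornfield Capital NV, Vireo Industries AS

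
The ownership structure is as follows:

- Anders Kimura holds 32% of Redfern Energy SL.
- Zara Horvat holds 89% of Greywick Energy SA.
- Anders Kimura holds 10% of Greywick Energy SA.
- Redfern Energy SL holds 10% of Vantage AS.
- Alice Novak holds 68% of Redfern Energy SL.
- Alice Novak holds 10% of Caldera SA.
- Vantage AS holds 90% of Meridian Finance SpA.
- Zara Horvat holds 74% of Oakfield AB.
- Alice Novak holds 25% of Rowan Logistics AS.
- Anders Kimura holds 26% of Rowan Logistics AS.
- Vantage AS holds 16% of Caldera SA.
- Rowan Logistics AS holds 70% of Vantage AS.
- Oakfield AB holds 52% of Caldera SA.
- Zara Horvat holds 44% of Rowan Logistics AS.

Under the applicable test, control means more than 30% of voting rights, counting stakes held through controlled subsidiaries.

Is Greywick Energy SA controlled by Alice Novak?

No

Alice holds 68% of Redfern, so Alice controls Redfern.
Neither Alice nor any entity Alice controls holds any voting interest in Greywick.
So Alice does not control Greywick.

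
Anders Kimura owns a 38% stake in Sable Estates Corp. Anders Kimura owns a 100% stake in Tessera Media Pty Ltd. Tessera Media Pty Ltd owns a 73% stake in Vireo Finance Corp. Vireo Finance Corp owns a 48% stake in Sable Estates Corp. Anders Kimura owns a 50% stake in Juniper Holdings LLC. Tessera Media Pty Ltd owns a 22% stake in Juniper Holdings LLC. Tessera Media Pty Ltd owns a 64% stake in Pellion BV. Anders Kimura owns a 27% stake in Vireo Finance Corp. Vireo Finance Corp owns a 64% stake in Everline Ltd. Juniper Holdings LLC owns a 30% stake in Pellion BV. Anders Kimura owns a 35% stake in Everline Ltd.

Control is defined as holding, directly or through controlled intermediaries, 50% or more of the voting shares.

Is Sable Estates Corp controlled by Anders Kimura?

Yes

Anders holds 100% of Tessera, so Anders controls Tessera.
Anders and Tessera together hold 27% + 73% = 100% of Vireo, so Anders controls Vireo.
Anders and Vireo together hold 38% + 48% = 86% of Sable, so Anders controls Sable.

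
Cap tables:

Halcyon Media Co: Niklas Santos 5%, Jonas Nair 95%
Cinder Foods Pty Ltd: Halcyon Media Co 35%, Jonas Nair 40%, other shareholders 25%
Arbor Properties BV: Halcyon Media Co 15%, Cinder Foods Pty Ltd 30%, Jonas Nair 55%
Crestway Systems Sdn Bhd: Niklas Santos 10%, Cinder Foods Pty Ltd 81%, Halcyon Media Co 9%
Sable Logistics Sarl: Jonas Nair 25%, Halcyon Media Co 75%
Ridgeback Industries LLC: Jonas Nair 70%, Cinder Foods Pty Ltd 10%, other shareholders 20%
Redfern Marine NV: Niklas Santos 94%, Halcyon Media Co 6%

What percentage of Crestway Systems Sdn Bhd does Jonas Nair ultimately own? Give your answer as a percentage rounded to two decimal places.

67.88%

Jonas reaches Crestway along 3 paths.
Via Halcyon → Cinder: 95% × 35% × 81% = 26.9325%.
Via Cinder: 40% × 81% = 32.4%.
Via Halcyon: 95% × 9% = 8.55%.
Total: 26.9325% + 32.4% + 8.55% = 67.8825%.
Rounded: 67.88%.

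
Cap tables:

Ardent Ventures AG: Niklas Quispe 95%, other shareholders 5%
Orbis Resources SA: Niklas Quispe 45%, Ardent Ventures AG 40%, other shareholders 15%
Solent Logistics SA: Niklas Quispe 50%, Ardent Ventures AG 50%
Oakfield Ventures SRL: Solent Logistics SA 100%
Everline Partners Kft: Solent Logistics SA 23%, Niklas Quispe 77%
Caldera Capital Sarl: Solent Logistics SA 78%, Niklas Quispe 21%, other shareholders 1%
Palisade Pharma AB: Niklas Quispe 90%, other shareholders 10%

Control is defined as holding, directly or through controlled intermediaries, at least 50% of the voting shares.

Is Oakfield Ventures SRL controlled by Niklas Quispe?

Yes

Niklas holds 95% of Ardent, so Niklas controls Ardent.
Niklas and Ardent together hold 50% + 50% = 100% of Solent, so Niklas controls Solent.
Solent holds 100% of Oakfield, so Niklas controls Oakfield.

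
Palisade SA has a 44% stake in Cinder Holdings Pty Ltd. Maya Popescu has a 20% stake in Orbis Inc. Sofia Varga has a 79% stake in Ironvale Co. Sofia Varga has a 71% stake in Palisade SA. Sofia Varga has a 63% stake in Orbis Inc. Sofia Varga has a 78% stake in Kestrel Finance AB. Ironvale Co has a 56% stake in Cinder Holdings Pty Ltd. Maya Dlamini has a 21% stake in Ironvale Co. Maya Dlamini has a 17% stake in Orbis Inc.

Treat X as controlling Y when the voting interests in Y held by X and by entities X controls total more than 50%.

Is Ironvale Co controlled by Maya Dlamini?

Maya Dlamini's largest direct stake is 21% in Ironvale, which does not meet the threshold, so Maya Dlamini controls no company.
In Ironvale, Maya Dlamini's side holds only 21%, not > 50%.
So Maya Dlamini does not control Ironvale.

No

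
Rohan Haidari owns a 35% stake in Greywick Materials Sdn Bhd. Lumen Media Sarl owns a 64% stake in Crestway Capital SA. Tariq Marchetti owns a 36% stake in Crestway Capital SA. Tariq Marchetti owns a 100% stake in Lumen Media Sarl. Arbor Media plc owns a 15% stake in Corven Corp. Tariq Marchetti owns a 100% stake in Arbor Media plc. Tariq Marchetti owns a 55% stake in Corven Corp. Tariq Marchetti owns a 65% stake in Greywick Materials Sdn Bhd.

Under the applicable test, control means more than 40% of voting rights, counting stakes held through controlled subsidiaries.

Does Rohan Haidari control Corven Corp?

Rohan's largest direct stake is 35% in Greywick, which does not meet the threshold, so Rohan controls no company.
Neither Rohan nor any entity Rohan controls holds any voting interest in Corven.
So Rohan does not control Corven.

No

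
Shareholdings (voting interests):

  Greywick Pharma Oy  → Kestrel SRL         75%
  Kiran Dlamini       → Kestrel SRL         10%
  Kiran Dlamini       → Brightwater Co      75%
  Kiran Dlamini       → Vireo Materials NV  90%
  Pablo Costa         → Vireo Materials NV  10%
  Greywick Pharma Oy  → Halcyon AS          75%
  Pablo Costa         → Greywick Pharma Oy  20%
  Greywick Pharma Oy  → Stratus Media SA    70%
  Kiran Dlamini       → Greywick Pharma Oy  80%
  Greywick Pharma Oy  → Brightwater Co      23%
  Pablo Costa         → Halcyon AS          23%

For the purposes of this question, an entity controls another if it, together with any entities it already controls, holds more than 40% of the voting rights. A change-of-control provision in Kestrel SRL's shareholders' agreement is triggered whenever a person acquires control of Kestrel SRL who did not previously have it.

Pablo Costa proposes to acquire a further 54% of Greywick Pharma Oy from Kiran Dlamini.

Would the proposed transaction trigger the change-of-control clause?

The purchase adds only to Pablo's holdings (Kiran's stake shrinks), so Pablo is the only person who could newly come to control Kestrel.
Pablo's largest direct stake is 23% in Halcyon, which does not meet the threshold, so Pablo controls no company.
Neither Pablo nor any entity Pablo controls holds any voting interest in Kestrel.
So before the transaction, Pablo does not control Kestrel.
After the purchase, Pablo's direct stake in Greywick rises to 20% + 54% = 74%, and Kiran's stake falls to 26%.
Pablo holds 74% of Greywick, so Pablo controls Greywick.
Greywick holds 75% of Kestrel, so Pablo controls Kestrel.
Pablo did not control Kestrel before and does after, so the clause is triggered.

Yes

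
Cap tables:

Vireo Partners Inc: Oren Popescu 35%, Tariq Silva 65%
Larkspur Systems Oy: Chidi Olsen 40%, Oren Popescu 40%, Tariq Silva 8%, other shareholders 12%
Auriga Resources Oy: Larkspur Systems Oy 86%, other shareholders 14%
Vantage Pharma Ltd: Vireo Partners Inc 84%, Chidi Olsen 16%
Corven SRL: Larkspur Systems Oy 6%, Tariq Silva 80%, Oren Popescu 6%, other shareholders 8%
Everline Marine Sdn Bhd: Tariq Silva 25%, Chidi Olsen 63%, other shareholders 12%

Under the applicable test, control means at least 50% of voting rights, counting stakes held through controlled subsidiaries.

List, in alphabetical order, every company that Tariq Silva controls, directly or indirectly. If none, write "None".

Tariq holds 65% of Vireo, so Tariq controls Vireo.
Vireo holds 84% of Vantage, so Tariq controls Vantage.
Tariq holds 80% of Corven, so Tariq controls Corven.
No other company's threshold is met.

Corven SRL, Vantage Pharma Ltd, Vireo Partners Inc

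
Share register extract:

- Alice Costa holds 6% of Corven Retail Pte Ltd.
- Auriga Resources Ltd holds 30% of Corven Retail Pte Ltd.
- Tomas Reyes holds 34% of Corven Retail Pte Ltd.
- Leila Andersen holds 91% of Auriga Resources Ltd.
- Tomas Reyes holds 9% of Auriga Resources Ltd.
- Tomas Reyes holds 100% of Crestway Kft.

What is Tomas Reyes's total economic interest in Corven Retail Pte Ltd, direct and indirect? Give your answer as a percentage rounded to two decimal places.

Tomas reaches Corven along 2 paths.
Via Auriga: 9% × 30% = 2.7%.
Direct stake: 34% = 34%.
Total: 2.7% + 34% = 36.7%.
Rounded: 36.70%.

36.70%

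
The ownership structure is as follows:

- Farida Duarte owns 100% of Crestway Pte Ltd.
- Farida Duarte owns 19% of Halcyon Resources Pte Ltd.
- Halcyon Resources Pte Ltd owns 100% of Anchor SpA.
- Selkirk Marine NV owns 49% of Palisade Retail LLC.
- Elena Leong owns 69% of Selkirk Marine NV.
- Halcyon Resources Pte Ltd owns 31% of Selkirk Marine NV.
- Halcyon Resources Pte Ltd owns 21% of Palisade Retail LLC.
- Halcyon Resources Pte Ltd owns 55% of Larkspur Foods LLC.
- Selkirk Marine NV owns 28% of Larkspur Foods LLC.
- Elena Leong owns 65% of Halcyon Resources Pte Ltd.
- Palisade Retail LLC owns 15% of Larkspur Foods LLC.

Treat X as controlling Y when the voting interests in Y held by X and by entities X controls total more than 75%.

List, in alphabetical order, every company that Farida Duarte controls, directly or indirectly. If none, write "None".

Crestway Pte Ltd

Farida holds 100% of Crestway, so Farida controls Crestway.
No other company's threshold is met.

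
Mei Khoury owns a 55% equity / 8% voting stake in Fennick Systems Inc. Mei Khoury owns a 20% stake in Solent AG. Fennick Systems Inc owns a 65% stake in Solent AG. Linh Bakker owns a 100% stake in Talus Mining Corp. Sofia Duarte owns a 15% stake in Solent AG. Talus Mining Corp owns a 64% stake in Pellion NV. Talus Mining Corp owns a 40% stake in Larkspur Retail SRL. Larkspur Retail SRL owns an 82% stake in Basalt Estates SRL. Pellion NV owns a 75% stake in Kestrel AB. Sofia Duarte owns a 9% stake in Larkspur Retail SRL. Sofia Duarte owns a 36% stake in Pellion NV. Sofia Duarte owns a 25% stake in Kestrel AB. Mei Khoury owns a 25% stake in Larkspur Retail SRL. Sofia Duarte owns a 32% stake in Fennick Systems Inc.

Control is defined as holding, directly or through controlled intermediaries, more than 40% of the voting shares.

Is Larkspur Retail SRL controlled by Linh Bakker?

No

Linh holds 100% of Talus, so Linh controls Talus.
Talus holds 64% of Pellion, so Linh controls Pellion.
Pellion holds 75% of Kestrel, so Linh controls Kestrel.
In Larkspur, Linh's side holds only 40%, not > 40%.
So Linh does not control Larkspur.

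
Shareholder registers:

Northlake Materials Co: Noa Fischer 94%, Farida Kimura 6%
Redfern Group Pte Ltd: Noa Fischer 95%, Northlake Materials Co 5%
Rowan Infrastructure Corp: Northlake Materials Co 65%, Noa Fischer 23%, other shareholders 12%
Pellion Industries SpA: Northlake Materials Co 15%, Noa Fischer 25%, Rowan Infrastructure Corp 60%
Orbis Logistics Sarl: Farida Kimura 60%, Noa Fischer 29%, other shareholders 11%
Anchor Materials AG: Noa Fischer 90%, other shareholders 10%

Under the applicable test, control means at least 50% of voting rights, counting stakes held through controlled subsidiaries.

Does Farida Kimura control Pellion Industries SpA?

No

Farida holds 60% of Orbis, so Farida controls Orbis.
Neither Farida nor any entity Farida controls holds any voting interest in Pellion.
So Farida does not control Pellion.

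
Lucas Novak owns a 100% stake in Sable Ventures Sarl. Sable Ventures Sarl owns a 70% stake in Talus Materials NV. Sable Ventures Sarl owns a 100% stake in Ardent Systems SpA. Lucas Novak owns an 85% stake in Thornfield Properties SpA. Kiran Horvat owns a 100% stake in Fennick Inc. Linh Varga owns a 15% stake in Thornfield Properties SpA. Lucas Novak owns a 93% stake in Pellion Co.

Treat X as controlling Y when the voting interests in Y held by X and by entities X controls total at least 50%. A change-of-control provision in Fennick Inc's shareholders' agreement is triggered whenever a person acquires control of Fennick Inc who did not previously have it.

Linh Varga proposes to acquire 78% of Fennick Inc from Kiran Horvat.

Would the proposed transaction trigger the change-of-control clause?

Yes

The purchase adds only to Linh's holdings (Kiran's stake shrinks), so Linh is the only person who could newly come to control Fennick.
Linh's largest direct stake is 15% in Thornfield, which does not meet the threshold, so Linh controls no company.
Neither Linh nor any entity Linh controls holds any voting interest in Fennick.
So before the transaction, Linh does not control Fennick.
After the purchase, Linh holds 78% of Fennick directly, and Kiran's stake falls to 22%.
Linh holds 78% of Fennick, so Linh controls Fennick.
Linh did not control Fennick before and does after, so the clause is triggered.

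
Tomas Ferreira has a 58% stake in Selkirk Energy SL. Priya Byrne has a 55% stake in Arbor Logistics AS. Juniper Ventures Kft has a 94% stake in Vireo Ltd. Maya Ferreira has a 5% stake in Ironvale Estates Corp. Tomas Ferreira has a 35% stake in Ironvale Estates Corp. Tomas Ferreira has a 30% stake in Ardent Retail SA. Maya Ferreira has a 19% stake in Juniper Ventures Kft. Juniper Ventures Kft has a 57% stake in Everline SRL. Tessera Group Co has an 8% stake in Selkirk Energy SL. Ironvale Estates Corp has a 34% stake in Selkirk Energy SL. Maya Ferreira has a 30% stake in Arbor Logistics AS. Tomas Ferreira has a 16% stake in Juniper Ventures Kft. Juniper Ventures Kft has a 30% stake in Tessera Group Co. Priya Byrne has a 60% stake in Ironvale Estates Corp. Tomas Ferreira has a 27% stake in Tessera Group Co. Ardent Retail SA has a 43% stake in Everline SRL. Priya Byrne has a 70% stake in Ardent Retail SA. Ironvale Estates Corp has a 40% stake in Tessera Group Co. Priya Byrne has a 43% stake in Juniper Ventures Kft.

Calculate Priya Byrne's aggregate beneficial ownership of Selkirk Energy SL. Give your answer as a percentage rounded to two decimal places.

23.35%

Priya reaches Selkirk along 3 paths.
Via Ironvale: 60% × 34% = 20.4%.
Via Juniper → Tessera: 43% × 30% × 8% = 1.032%.
Via Ironvale → Tessera: 60% × 40% × 8% = 1.92%.
Total: 20.4% + 1.032% + 1.92% = 23.352%.
Rounded: 23.35%.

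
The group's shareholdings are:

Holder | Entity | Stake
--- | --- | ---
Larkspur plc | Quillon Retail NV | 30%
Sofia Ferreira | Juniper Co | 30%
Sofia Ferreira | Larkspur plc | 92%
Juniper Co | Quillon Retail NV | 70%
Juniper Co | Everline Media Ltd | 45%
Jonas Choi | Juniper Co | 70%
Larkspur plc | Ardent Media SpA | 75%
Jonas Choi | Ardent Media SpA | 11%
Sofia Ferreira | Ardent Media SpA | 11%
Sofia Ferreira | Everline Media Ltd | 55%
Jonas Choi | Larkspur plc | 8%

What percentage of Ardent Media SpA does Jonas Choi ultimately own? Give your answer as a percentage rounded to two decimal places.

17.00%

Jonas reaches Ardent along 2 paths.
Via Larkspur: 8% × 75% = 6%.
Direct stake: 11% = 11%.
Total: 6% + 11% = 17%.
Rounded: 17.00%.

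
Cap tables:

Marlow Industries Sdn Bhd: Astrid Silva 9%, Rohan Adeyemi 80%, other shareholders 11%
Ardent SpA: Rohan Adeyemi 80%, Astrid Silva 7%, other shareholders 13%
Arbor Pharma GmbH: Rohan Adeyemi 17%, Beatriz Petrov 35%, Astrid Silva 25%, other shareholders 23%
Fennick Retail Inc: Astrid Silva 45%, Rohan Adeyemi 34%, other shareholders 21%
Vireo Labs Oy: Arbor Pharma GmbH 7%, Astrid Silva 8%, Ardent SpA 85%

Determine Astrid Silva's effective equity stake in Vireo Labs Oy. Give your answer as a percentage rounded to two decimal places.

Astrid reaches Vireo along 3 paths.
Via Arbor: 25% × 7% = 1.75%.
Direct stake: 8% = 8%.
Via Ardent: 7% × 85% = 5.95%.
Total: 1.75% + 8% + 5.95% = 15.7%.
Rounded: 15.70%.

15.70%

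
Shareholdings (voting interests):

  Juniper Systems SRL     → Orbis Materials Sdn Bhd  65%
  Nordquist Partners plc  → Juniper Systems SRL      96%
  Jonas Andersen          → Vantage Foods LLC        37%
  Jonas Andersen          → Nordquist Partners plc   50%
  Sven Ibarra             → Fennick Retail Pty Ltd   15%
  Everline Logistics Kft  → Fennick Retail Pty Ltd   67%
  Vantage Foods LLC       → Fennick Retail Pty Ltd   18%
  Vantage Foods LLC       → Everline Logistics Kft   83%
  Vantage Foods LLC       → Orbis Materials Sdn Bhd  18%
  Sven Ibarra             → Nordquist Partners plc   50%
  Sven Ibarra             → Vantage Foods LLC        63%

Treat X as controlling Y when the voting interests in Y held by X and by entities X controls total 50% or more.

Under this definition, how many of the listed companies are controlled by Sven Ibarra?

6

Sven holds 50% of Nordquist, so Sven controls Nordquist.
Sven holds 63% of Vantage, so Sven controls Vantage.
Vantage holds 83% of Everline, so Sven controls Everline.
Nordquist holds 96% of Juniper, so Sven controls Juniper.
Vantage and Juniper together hold 18% + 65% = 83% of Orbis, so Sven controls Orbis.
Vantage and Everline and Sven together hold 18% + 67% + 15% = 100% of Fennick, so Sven controls Fennick.
Sven controls 6 companies.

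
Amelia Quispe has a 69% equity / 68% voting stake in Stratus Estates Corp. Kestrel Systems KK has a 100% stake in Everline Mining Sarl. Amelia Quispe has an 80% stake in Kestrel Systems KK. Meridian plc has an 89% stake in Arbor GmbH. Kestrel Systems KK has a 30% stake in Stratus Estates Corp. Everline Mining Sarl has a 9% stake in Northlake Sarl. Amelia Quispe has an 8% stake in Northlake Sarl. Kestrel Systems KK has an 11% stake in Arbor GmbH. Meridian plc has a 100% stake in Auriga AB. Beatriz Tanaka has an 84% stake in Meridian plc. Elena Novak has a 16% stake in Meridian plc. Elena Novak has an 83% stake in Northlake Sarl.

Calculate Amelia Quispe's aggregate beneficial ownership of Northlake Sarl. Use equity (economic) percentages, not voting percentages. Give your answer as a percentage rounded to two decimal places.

Amelia reaches Northlake along 2 paths.
Via Kestrel → Everline: 80% × 100% × 9% = 7.2%.
Direct stake: 8% = 8%.
Total: 7.2% + 8% = 15.2%.
Rounded: 15.20%.

15.20%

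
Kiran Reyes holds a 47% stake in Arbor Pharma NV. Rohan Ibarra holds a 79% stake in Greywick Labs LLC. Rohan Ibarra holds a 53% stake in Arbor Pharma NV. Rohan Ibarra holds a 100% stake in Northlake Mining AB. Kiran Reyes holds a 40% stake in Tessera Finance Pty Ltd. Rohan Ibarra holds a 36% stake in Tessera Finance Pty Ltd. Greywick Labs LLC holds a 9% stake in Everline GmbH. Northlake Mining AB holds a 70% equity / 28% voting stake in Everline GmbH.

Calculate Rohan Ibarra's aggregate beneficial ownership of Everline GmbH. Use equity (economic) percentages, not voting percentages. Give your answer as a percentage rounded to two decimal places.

Rohan reaches Everline along 2 paths.
Via Northlake: 100% × 70% = 70%.
Via Greywick: 79% × 9% = 7.11%.
Total: 70% + 7.11% = 77.11%.

77.11%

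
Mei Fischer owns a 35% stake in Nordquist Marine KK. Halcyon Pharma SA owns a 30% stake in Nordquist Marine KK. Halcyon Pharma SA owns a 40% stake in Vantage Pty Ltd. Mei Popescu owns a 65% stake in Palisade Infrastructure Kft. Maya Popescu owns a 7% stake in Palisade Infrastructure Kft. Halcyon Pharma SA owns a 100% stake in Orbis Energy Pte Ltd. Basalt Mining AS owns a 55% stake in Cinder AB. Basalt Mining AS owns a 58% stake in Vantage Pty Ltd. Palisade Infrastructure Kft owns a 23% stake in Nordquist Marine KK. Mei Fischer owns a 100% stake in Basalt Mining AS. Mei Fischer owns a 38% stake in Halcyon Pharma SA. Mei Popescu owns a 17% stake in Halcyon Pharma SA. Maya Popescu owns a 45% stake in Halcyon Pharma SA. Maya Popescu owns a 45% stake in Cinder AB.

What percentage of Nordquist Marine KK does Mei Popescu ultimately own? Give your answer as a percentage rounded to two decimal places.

Mei Popescu reaches Nordquist along 2 paths.
Via Palisade: 65% × 23% = 14.95%.
Via Halcyon: 17% × 30% = 5.1%.
Total: 14.95% + 5.1% = 20.05%.

20.05%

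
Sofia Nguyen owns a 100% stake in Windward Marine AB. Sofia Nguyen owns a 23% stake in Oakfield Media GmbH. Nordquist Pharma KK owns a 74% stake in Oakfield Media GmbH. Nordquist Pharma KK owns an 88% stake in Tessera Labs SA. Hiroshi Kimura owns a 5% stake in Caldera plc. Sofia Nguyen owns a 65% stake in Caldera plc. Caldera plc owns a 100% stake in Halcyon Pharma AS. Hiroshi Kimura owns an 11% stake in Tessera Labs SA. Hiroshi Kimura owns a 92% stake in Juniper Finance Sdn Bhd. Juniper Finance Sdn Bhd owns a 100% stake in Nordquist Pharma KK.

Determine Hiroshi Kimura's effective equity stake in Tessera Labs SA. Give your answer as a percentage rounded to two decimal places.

91.96%

Hiroshi reaches Tessera along 2 paths.
Via Juniper → Nordquist: 92% × 100% × 88% = 80.96%.
Direct stake: 11% = 11%.
Total: 80.96% + 11% = 91.96%.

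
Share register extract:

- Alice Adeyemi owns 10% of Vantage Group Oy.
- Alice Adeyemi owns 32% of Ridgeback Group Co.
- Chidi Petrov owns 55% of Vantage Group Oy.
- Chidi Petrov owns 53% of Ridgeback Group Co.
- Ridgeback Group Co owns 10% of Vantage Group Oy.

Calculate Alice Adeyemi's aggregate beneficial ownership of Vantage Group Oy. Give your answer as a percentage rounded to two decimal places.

Alice reaches Vantage along 2 paths.
Via Ridgeback: 32% × 10% = 3.2%.
Direct stake: 10% = 10%.
Total: 3.2% + 10% = 13.2%.
Rounded: 13.20%.

13.20%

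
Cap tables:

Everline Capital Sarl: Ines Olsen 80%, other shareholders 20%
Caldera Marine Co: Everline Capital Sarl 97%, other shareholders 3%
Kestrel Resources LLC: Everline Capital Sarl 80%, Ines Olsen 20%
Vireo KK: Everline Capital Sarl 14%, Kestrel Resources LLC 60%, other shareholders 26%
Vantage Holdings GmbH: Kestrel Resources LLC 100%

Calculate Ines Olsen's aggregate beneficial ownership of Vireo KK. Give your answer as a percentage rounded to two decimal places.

Ines reaches Vireo along 3 paths.
Via Everline: 80% × 14% = 11.2%.
Via Everline → Kestrel: 80% × 80% × 60% = 38.4%.
Via Kestrel: 20% × 60% = 12%.
Total: 11.2% + 38.4% + 12% = 61.6%.
Rounded: 61.60%.

61.60%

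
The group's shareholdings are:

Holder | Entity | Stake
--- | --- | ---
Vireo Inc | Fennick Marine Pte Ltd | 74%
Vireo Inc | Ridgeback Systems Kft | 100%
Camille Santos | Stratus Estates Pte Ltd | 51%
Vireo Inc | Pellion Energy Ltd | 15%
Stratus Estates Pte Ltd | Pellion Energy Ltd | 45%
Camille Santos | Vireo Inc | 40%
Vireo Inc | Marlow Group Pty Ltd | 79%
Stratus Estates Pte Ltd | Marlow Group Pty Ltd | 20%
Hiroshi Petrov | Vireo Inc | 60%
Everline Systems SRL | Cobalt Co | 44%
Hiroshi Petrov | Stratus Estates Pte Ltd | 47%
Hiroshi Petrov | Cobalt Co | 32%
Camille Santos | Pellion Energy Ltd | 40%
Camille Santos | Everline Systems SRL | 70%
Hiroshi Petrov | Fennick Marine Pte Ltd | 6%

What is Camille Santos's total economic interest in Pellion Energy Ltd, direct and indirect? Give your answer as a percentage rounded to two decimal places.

Camille reaches Pellion along 3 paths.
Via Vireo: 40% × 15% = 6%.
Via Stratus: 51% × 45% = 22.95%.
Direct stake: 40% = 40%.
Total: 6% + 22.95% + 40% = 68.95%.

68.95%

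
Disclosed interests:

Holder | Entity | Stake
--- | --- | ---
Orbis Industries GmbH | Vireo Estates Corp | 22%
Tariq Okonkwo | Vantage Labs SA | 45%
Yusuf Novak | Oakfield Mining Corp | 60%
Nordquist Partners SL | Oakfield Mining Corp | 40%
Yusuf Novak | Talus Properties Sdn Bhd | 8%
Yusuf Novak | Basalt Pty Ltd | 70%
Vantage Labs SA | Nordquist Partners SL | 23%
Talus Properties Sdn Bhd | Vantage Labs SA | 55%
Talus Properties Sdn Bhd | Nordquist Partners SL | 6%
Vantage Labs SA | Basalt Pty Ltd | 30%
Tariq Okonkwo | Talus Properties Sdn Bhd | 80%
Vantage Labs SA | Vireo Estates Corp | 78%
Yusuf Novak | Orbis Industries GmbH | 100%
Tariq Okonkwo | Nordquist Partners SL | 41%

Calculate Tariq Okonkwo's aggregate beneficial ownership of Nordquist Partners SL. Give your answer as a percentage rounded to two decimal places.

Tariq reaches Nordquist along 4 paths.
Direct stake: 41% = 41%.
Via Talus: 80% × 6% = 4.8%.
Via Talus → Vantage: 80% × 55% × 23% = 10.12%.
Via Vantage: 45% × 23% = 10.35%.
Total: 41% + 4.8% + 10.12% + 10.35% = 66.27%.

66.27%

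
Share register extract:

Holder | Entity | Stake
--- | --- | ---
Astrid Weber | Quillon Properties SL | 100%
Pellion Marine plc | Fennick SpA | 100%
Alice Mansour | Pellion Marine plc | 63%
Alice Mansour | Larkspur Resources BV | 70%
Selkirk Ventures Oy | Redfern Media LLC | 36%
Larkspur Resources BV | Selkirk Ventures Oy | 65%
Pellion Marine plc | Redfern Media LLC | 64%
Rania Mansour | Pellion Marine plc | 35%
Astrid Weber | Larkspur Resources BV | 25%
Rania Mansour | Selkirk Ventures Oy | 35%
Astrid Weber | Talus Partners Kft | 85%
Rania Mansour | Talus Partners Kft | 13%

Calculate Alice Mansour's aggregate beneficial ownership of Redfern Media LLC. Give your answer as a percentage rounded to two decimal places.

56.70%

Alice reaches Redfern along 2 paths.
Via Larkspur → Selkirk: 70% × 65% × 36% = 16.38%.
Via Pellion: 63% × 64% = 40.32%.
Total: 16.38% + 40.32% = 56.7%.
Rounded: 56.70%.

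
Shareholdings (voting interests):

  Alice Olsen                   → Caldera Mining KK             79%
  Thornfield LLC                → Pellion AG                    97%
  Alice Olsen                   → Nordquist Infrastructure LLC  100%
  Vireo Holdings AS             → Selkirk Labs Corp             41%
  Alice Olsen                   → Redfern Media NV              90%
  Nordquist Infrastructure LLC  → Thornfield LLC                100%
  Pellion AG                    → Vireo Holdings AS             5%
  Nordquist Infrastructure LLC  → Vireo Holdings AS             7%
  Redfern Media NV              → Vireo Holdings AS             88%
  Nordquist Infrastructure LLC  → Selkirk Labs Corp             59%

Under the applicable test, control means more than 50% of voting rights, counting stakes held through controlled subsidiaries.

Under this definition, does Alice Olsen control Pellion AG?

Yes

Alice holds 100% of Nordquist, so Alice controls Nordquist.
Nordquist holds 100% of Thornfield, so Alice controls Thornfield.
Thornfield holds 97% of Pellion, so Alice controls Pellion.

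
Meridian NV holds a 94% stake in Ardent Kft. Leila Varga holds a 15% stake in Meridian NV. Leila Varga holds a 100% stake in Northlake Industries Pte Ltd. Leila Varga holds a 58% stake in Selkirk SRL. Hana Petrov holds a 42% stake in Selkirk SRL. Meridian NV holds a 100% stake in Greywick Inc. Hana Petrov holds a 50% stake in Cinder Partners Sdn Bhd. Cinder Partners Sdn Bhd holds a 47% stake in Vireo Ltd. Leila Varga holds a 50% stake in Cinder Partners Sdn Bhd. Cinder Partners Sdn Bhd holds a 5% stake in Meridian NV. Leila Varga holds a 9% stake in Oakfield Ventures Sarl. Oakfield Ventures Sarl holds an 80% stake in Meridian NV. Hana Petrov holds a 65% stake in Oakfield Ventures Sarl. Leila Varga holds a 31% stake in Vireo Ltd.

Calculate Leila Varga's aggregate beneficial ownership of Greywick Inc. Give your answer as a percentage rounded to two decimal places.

24.70%

Leila reaches Greywick along 3 paths.
Via Meridian: 15% × 100% = 15%.
Via Oakfield → Meridian: 9% × 80% × 100% = 7.2%.
Via Cinder → Meridian: 50% × 5% × 100% = 2.5%.
Total: 15% + 7.2% + 2.5% = 24.7%.
Rounded: 24.70%.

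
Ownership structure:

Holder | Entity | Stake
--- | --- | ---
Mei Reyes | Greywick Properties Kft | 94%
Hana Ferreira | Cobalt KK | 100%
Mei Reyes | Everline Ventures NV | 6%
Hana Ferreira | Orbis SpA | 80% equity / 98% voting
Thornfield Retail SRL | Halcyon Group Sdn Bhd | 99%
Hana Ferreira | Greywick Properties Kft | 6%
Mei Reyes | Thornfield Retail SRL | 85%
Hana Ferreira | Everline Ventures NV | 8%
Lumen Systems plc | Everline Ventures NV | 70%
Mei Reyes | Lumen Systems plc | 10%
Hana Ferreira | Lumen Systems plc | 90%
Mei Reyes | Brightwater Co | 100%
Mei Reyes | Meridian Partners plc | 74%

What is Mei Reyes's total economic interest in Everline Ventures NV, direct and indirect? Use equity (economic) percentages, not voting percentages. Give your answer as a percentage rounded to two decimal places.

13.00%

Mei reaches Everline along 2 paths.
Direct stake: 6% = 6%.
Via Lumen: 10% × 70% = 7%.
Total: 6% + 7% = 13%.
Rounded: 13.00%.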